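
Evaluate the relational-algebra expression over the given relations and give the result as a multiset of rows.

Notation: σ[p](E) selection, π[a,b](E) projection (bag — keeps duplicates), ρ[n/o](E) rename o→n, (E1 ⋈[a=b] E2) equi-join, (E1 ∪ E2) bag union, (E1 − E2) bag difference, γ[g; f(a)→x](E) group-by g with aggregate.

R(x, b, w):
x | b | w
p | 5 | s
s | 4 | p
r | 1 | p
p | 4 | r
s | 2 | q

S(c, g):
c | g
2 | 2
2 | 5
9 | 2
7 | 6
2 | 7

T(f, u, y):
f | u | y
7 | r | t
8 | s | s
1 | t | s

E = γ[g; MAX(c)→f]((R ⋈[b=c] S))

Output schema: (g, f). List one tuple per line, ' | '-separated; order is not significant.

Per-node cardinality:
  R → 5
  S → 5
  (R ⋈[b=c] S) → 3
  γ[g; MAX(c)→f]((R ⋈[b=c] S)) → 3

== RESULT ==
g | f
2 | 2
5 | 2
7 | 2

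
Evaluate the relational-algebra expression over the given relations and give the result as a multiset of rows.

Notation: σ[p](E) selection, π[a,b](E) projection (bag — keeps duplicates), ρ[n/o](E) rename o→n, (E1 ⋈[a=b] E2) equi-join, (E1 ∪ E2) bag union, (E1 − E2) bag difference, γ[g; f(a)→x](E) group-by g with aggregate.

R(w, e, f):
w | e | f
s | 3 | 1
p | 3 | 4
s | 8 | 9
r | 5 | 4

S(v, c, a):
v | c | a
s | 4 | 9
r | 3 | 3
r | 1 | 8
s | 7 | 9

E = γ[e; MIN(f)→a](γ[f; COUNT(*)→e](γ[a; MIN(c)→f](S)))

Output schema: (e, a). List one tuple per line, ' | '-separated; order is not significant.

Stepwise |·|:
  S → 4
  γ[a; MIN(c)→f](S) → 3
  γ[f; COUNT(*)→e](γ[a; MIN(c)→f](S)) → 3
  γ[e; MIN(f)→a](γ[f; COUNT(*)→e](γ[a; MIN(c)→f](S))) → 1

== RESULT ==
e | a
1 | 1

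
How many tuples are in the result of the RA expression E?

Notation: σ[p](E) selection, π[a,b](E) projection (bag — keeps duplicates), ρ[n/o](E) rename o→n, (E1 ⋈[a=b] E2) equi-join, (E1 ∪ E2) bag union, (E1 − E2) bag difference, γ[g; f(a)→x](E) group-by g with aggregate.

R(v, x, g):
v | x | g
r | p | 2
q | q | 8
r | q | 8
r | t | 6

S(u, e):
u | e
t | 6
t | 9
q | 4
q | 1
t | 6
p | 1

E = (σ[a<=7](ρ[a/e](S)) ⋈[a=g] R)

Subexpression sizes:
  S → 6
  ρ[a/e](S) → 6
  σ[a<=7](ρ[a/e](S)) → 5
  R → 4
  (σ[a<=7](ρ[a/e](S)) ⋈[a=g] R) → 2

|E| = 2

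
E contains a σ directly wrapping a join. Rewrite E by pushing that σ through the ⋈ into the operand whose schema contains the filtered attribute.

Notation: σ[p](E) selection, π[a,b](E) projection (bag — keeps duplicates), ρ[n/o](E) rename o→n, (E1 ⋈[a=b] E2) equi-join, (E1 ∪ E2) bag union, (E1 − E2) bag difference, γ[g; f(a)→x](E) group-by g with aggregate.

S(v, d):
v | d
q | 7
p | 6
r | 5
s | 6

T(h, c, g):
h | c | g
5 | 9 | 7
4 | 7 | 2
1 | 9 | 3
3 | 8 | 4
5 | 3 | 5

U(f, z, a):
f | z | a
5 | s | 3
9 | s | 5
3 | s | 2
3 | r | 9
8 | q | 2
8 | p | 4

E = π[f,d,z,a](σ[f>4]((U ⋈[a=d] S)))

σ filters on f, owned by the left side.
E' = π[f,d,z,a]((σ[f>4](U) ⋈[a=d] S))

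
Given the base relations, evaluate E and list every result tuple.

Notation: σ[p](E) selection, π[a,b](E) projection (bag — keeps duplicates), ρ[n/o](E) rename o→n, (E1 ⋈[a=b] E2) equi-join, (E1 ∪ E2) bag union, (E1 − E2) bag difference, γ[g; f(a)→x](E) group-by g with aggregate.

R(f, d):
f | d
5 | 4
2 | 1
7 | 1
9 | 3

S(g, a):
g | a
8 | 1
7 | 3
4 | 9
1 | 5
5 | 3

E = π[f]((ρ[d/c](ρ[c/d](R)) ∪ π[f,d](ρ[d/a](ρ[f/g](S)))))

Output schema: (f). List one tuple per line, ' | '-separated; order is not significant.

Stepwise |·|:
  R → 4
  ρ[c/d](R) → 4
  ρ[d/c](ρ[c/d](R)) → 4
  S → 5
  ρ[f/g](S) → 5
  ρ[d/a](ρ[f/g](S)) → 5
  π[f,d](ρ[d/a](ρ[f/g](S))) → 5
  (ρ[d/c](ρ[c/d](R)) ∪ π[f,d](ρ[d/a](ρ[f/g](S)))) → 9
  π[f]((ρ[d/c](ρ[c/d](R)) ∪ π[f,d](ρ[d/a](ρ[f/g](S))))) → 9

== RESULT ==
f
1
2
4
5
5
7
7
8
9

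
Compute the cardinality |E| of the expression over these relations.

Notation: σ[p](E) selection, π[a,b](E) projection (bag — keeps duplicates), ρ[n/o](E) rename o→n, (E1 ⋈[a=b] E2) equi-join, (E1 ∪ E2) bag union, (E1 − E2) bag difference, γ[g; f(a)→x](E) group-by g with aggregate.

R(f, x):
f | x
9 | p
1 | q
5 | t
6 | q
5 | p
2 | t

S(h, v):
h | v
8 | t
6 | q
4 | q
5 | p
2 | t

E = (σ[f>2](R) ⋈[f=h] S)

Subexpression sizes:
  R → 6
  σ[f>2](R) → 4
  S → 5
  (σ[f>2](R) ⋈[f=h] S) → 3

|E| = 3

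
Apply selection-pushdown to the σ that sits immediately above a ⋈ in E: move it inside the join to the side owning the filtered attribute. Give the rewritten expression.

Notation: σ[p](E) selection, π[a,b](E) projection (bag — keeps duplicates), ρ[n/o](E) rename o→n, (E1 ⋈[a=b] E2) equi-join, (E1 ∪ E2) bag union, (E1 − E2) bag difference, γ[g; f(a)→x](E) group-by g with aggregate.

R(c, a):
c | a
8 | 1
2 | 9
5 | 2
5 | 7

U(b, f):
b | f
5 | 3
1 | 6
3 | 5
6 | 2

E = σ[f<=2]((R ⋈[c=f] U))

σ filters on f, owned by the right side.
E' = (R ⋈[c=f] σ[f<=2](U))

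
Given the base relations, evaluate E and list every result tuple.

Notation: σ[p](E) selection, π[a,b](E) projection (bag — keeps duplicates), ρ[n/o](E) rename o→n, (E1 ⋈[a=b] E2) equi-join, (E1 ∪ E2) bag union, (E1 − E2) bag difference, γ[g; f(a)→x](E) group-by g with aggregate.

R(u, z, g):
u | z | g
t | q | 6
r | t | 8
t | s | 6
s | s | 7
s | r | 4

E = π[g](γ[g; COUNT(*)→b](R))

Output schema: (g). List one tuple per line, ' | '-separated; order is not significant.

Subexpression sizes:
  R → 5
  γ[g; COUNT(*)→b](R) → 4
  π[g](γ[g; COUNT(*)→b](R)) → 4

== RESULT ==
g
4
6
7
8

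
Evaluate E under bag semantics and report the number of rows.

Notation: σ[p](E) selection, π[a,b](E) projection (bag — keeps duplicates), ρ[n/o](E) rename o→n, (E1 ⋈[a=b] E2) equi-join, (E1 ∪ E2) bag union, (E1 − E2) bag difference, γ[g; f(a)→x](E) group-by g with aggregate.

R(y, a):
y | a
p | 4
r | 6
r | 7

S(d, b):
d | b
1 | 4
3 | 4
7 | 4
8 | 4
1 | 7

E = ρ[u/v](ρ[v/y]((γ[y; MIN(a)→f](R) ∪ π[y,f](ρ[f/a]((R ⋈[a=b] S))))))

Subexpression sizes:
  R → 3
  γ[y; MIN(a)→f](R) → 2
  R → 3
  S → 5
  (R ⋈[a=b] S) → 5
  ρ[f/a]((R ⋈[a=b] S)) → 5
  π[y,f](ρ[f/a]((R ⋈[a=b] S))) → 5
  (γ[y; MIN(a)→f](R) ∪ π[y,f](ρ[f/a]((R ⋈[a=b] S)))) → 7
  ρ[v/y]((γ[y; MIN(a)→f](R) ∪ π[y,f](ρ[f/a]((R ⋈[a=b] S))))) → 7
  ρ[u/v](ρ[v/y]((γ[y; MIN(a)→f](R) ∪ π[y,f](ρ[f/a]((R ⋈[a=b] S)))))) → 7

|E| = 7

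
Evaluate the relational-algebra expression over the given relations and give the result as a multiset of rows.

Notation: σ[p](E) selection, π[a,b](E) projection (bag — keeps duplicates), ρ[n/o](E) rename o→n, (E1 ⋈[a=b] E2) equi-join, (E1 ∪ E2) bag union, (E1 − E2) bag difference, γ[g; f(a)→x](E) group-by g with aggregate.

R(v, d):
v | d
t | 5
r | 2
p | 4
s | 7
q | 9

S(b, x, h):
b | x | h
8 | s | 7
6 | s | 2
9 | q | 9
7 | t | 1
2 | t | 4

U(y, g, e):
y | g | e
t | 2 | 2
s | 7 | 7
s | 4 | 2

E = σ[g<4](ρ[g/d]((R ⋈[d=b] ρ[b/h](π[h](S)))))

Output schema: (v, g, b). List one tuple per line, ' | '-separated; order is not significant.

Stepwise |·|:
  R → 5
  S → 5
  π[h](S) → 5
  ρ[b/h](π[h](S)) → 5
  (R ⋈[d=b] ρ[b/h](π[h](S))) → 4
  ρ[g/d]((R ⋈[d=b] ρ[b/h](π[h](S)))) → 4
  σ[g<4](ρ[g/d]((R ⋈[d=b] ρ[b/h](π[h](S))))) → 1

== RESULT ==
v | g | b
r | 2 | 2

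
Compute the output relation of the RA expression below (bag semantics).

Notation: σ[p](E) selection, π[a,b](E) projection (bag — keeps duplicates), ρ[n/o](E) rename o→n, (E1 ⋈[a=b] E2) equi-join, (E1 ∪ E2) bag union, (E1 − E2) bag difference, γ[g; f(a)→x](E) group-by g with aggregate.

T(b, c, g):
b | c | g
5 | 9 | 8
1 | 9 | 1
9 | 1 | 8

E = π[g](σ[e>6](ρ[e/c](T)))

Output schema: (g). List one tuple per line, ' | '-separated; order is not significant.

Row counts bottom-up:
  T → 3
  ρ[e/c](T) → 3
  σ[e>6](ρ[e/c](T)) → 2
  π[g](σ[e>6](ρ[e/c](T))) → 2

== RESULT ==
g
1
8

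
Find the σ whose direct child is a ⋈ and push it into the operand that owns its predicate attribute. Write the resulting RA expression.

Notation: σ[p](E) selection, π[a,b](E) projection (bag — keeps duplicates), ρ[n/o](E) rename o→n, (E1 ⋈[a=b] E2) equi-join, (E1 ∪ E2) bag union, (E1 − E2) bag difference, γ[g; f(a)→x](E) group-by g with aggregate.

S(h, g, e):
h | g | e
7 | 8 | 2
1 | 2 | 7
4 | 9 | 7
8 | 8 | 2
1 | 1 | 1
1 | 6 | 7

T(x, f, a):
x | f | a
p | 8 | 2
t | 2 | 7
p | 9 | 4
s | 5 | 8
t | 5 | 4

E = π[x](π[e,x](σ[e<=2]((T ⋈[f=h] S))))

σ filters on e, owned by the right side.
E' = π[x](π[e,x]((T ⋈[f=h] σ[e<=2](S))))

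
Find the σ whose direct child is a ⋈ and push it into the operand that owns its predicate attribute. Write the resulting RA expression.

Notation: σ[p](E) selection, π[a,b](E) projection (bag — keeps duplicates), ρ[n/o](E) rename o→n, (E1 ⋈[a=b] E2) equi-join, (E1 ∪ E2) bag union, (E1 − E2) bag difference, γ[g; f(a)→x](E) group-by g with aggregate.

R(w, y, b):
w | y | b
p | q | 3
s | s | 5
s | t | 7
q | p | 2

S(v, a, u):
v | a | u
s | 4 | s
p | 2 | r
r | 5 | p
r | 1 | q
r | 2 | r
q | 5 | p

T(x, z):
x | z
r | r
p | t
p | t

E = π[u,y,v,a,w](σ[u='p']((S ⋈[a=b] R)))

σ filters on u, owned by the left side.
E' = π[u,y,v,a,w]((σ[u='p'](S) ⋈[a=b] R))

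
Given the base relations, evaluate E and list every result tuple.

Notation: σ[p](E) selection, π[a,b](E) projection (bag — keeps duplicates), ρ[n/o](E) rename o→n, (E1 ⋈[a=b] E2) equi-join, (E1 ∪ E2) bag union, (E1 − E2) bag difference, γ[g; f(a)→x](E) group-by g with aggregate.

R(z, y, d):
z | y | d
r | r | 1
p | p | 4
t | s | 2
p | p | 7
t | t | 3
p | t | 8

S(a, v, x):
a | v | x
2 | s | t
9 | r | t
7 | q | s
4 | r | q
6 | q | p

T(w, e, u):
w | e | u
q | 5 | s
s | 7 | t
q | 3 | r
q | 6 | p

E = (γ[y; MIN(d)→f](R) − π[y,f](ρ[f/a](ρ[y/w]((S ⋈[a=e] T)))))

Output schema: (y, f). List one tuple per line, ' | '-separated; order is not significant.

Per-node cardinality:
  R → 6
  γ[y; MIN(d)→f](R) → 4
  S → 5
  T → 4
  (S ⋈[a=e] T) → 2
  ρ[y/w]((S ⋈[a=e] T)) → 2
  ρ[f/a](ρ[y/w]((S ⋈[a=e] T))) → 2
  π[y,f](ρ[f/a](ρ[y/w]((S ⋈[a=e] T)))) → 2
  (γ[y; MIN(d)→f](R) − π[y,f](ρ[f/a](ρ[y/w]((S ⋈[a=e] T))))) → 4

== RESULT ==
y | f
p | 4
r | 1
s | 2
t | 3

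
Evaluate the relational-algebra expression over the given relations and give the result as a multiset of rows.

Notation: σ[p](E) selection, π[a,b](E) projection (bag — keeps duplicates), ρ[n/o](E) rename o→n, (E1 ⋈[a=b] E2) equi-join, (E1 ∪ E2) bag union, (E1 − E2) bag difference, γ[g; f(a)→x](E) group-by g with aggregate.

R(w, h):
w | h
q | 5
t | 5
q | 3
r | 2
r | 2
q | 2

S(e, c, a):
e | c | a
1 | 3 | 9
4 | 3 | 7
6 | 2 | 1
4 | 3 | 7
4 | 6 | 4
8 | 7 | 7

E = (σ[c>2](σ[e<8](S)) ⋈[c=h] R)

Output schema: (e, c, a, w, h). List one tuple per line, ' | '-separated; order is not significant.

Subexpression sizes:
  S → 6
  σ[e<8](S) → 5
  σ[c>2](σ[e<8](S)) → 4
  R → 6
  (σ[c>2](σ[e<8](S)) ⋈[c=h] R) → 3

== RESULT ==
e | c | a | w | h
1 | 3 | 9 | q | 3
4 | 3 | 7 | q | 3
4 | 3 | 7 | q | 3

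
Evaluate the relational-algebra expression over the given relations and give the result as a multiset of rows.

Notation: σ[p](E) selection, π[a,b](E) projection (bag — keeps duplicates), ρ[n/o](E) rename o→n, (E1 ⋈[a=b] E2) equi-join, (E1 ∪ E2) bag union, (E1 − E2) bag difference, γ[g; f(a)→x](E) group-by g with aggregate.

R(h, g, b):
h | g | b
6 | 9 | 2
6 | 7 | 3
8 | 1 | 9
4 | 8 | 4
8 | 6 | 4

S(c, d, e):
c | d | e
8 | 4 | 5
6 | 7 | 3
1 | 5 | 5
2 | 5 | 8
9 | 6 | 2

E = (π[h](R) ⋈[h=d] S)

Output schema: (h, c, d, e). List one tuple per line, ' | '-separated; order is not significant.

Subexpression sizes:
  R → 5
  π[h](R) → 5
  S → 5
  (π[h](R) ⋈[h=d] S) → 3

== RESULT ==
h | c | d | e
4 | 8 | 4 | 5
6 | 9 | 6 | 2
6 | 9 | 6 | 2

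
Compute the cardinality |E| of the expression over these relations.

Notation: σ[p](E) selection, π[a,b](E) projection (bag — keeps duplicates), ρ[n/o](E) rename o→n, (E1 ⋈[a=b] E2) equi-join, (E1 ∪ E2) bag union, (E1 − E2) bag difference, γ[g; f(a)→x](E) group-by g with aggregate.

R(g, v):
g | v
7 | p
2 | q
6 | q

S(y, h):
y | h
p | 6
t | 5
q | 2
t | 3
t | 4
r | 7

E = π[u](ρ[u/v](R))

Row counts bottom-up:
  R → 3
  ρ[u/v](R) → 3
  π[u](ρ[u/v](R)) → 3

|E| = 3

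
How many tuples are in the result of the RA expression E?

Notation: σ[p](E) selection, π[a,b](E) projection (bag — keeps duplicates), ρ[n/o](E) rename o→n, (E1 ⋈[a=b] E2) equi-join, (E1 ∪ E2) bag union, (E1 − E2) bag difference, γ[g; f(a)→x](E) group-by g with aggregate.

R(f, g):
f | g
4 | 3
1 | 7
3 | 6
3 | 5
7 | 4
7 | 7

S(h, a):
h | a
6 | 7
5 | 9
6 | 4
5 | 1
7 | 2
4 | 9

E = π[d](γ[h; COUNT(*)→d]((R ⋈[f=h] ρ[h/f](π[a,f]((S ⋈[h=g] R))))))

Subexpression sizes:
  R → 6
  S → 6
  R → 6
  (S ⋈[h=g] R) → 7
  π[a,f]((S ⋈[h=g] R)) → 7
  ρ[h/f](π[a,f]((S ⋈[h=g] R))) → 7
  (R ⋈[f=h] ρ[h/f](π[a,f]((S ⋈[h=g] R)))) → 13
  γ[h; COUNT(*)→d]((R ⋈[f=h] ρ[h/f](π[a,f]((S ⋈[h=g] R))))) → 3
  π[d](γ[h; COUNT(*)→d]((R ⋈[f=h] ρ[h/f](π[a,f]((S ⋈[h=g] R)))))) → 3

|E| = 3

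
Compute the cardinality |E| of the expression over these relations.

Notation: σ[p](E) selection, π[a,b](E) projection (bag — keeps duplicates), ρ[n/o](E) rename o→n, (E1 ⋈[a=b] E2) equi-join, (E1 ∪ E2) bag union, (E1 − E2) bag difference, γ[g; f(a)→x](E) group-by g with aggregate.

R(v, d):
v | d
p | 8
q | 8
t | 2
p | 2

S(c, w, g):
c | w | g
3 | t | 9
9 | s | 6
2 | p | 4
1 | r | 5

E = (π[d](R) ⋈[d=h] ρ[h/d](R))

Subexpression sizes:
  R → 4
  π[d](R) → 4
  R → 4
  ρ[h/d](R) → 4
  (π[d](R) ⋈[d=h] ρ[h/d](R)) → 8

|E| = 8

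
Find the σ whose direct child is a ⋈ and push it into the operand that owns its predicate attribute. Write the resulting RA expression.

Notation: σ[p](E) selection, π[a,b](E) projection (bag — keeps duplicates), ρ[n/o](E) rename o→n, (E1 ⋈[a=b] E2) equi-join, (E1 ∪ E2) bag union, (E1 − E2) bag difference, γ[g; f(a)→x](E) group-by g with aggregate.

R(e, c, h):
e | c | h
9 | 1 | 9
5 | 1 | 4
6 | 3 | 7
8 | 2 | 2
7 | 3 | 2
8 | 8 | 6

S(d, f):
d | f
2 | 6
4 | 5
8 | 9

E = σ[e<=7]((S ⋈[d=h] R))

σ filters on e, owned by the right side.
E' = (S ⋈[d=h] σ[e<=7](R))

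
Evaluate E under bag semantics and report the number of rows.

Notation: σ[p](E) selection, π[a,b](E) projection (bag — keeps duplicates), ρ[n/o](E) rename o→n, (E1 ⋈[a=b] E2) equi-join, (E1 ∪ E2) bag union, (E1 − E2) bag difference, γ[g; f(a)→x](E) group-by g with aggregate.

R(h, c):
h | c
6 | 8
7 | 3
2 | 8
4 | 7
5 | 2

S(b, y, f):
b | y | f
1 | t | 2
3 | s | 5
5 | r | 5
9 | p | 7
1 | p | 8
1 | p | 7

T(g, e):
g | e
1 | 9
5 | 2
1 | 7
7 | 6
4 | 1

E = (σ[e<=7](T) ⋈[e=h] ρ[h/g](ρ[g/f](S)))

Row counts bottom-up:
  T → 5
  σ[e<=7](T) → 4
  S → 6
  ρ[g/f](S) → 6
  ρ[h/g](ρ[g/f](S)) → 6
  (σ[e<=7](T) ⋈[e=h] ρ[h/g](ρ[g/f](S))) → 3

|E| = 3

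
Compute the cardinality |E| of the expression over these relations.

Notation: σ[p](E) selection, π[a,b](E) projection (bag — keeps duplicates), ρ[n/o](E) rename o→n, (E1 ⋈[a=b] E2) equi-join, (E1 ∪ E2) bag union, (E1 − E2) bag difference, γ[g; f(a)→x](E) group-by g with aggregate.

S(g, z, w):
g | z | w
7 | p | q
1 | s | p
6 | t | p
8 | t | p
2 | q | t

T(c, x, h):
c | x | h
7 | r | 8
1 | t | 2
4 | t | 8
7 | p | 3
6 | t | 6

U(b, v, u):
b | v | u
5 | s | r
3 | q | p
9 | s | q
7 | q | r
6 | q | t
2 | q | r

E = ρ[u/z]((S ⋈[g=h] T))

Subexpression sizes:
  S → 5
  T → 5
  (S ⋈[g=h] T) → 4
  ρ[u/z]((S ⋈[g=h] T)) → 4

|E| = 4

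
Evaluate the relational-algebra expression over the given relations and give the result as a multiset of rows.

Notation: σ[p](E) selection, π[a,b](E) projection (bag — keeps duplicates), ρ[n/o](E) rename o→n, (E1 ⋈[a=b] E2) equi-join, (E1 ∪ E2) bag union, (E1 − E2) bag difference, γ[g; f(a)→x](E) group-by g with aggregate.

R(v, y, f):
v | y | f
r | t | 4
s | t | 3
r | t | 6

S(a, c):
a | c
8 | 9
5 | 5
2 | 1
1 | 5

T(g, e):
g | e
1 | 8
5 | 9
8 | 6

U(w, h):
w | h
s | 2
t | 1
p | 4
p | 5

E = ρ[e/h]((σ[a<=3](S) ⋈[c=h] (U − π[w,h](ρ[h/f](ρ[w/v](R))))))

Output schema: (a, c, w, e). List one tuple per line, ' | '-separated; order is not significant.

Per-node cardinality:
  S → 4
  σ[a<=3](S) → 2
  U → 4
  R → 3
  ρ[w/v](R) → 3
  ρ[h/f](ρ[w/v](R)) → 3
  π[w,h](ρ[h/f](ρ[w/v](R))) → 3
  (U − π[w,h](ρ[h/f](ρ[w/v](R)))) → 4
  (σ[a<=3](S) ⋈[c=h] (U − π[w,h](ρ[h/f](ρ[w/v](R))))) → 2
  ρ[e/h]((σ[a<=3](S) ⋈[c=h] (U − π[w,h](ρ[h/f](ρ[w/v](R)))))) → 2

== RESULT ==
a | c | w | e
1 | 5 | p | 5
2 | 1 | t | 1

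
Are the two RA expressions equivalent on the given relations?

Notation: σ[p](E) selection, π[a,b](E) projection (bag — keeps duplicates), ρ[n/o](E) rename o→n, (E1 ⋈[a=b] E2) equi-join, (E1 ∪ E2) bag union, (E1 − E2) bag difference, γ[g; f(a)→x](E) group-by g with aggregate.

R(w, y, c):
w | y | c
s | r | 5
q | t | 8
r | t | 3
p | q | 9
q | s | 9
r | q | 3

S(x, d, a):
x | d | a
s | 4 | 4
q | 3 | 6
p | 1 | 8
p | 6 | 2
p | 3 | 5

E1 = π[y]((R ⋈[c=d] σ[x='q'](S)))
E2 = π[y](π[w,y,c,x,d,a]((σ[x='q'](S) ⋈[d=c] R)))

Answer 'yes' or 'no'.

E1 subexpression sizes:
  R → 6
  S → 5
  σ[x='q'](S) → 1
  (R ⋈[c=d] σ[x='q'](S)) → 2
  π[y]((R ⋈[c=d] σ[x='q'](S))) → 2
E2 subexpression sizes:
  S → 5
  σ[x='q'](S) → 1
  R → 6
  (σ[x='q'](S) ⋈[d=c] R) → 2
  π[w,y,c,x,d,a]((σ[x='q'](S) ⋈[d=c] R)) → 2
  π[y](π[w,y,c,x,d,a]((σ[x='q'](S) ⋈[d=c] R))) → 2

E1 and E2 produce the same multiset:
y
q
t

yes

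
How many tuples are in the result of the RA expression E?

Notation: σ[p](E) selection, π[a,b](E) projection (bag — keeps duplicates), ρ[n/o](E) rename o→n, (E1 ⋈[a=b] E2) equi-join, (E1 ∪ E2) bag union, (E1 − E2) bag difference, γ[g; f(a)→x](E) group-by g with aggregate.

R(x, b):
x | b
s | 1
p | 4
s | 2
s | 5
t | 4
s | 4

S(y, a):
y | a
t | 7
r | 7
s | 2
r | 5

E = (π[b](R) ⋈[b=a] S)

Row counts bottom-up:
  R → 6
  π[b](R) → 6
  S → 4
  (π[b](R) ⋈[b=a] S) → 2

|E| = 2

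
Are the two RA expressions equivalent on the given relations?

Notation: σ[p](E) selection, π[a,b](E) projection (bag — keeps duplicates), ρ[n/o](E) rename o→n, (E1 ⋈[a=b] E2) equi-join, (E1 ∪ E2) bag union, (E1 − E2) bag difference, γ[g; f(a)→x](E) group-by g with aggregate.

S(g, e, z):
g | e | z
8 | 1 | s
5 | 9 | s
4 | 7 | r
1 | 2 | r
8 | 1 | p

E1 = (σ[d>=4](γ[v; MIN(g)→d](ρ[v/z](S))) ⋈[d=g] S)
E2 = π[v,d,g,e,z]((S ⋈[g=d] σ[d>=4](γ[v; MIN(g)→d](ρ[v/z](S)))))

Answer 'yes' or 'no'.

E1 stepwise |·|:
  S → 5
  ρ[v/z](S) → 5
  γ[v; MIN(g)→d](ρ[v/z](S)) → 3
  σ[d>=4](γ[v; MIN(g)→d](ρ[v/z](S))) → 2
  S → 5
  (σ[d>=4](γ[v; MIN(g)→d](ρ[v/z](S))) ⋈[d=g] S) → 3
E2 stepwise |·|:
  S → 5
  S → 5
  ρ[v/z](S) → 5
  γ[v; MIN(g)→d](ρ[v/z](S)) → 3
  σ[d>=4](γ[v; MIN(g)→d](ρ[v/z](S))) → 2
  (S ⋈[g=d] σ[d>=4](γ[v; MIN(g)→d](ρ[v/z](S)))) → 3
  π[v,d,g,e,z]((S ⋈[g=d] σ[d>=4](γ[v; MIN(g)→d](ρ[v/z](S))))) → 3

E1 and E2 produce the same multiset:
v | d | g | e | z
p | 8 | 8 | 1 | p
p | 8 | 8 | 1 | s
s | 5 | 5 | 9 | s

yes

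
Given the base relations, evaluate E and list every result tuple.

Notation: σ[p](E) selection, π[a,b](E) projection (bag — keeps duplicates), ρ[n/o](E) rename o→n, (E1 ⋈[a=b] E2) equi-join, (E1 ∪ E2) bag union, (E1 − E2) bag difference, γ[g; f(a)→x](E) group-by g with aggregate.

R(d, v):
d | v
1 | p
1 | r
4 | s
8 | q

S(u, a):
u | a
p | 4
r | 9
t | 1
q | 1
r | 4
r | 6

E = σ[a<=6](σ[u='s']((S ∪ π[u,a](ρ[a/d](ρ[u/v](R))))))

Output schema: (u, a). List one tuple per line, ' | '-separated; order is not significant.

Stepwise |·|:
  S → 6
  R → 4
  ρ[u/v](R) → 4
  ρ[a/d](ρ[u/v](R)) → 4
  π[u,a](ρ[a/d](ρ[u/v](R))) → 4
  (S ∪ π[u,a](ρ[a/d](ρ[u/v](R)))) → 10
  σ[u='s']((S ∪ π[u,a](ρ[a/d](ρ[u/v](R))))) → 1
  σ[a<=6](σ[u='s']((S ∪ π[u,a](ρ[a/d](ρ[u/v](R)))))) → 1

== RESULT ==
u | a
s | 4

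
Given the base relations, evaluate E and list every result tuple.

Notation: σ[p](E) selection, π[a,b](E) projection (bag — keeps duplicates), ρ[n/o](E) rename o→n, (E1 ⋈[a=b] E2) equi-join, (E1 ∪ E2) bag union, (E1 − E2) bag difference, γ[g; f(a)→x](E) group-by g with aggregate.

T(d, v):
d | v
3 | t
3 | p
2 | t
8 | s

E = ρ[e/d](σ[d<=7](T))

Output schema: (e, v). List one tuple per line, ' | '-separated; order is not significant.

Subexpression sizes:
  T → 4
  σ[d<=7](T) → 3
  ρ[e/d](σ[d<=7](T)) → 3

== RESULT ==
e | v
2 | t
3 | p
3 | t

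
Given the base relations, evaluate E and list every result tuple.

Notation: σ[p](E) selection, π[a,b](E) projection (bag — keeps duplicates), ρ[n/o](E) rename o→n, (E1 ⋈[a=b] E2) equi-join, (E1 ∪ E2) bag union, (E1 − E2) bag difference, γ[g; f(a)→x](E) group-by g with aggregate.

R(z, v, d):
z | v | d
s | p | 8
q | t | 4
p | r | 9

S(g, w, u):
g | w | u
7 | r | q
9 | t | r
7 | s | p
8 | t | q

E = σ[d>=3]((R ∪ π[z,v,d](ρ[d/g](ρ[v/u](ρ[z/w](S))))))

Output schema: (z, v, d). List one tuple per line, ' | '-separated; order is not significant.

Stepwise |·|:
  R → 3
  S → 4
  ρ[z/w](S) → 4
  ρ[v/u](ρ[z/w](S)) → 4
  ρ[d/g](ρ[v/u](ρ[z/w](S))) → 4
  π[z,v,d](ρ[d/g](ρ[v/u](ρ[z/w](S)))) → 4
  (R ∪ π[z,v,d](ρ[d/g](ρ[v/u](ρ[z/w](S))))) → 7
  σ[d>=3]((R ∪ π[z,v,d](ρ[d/g](ρ[v/u](ρ[z/w](S)))))) → 7

== RESULT ==
z | v | d
p | r | 9
q | t | 4
r | q | 7
s | p | 7
s | p | 8
t | q | 8
t | r | 9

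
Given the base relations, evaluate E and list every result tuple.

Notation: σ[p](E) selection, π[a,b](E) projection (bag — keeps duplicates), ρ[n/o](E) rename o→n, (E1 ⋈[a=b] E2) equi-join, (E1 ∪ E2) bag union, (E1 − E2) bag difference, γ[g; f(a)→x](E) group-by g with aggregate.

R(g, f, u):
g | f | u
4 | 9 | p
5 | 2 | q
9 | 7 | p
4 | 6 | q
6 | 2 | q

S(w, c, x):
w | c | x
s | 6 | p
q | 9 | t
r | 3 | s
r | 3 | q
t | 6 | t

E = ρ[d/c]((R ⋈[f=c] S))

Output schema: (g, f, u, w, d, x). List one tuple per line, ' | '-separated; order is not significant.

Subexpression sizes:
  R → 5
  S → 5
  (R ⋈[f=c] S) → 3
  ρ[d/c]((R ⋈[f=c] S)) → 3

== RESULT ==
g | f | u | w | d | x
4 | 6 | q | s | 6 | p
4 | 6 | q | t | 6 | t
4 | 9 | p | q | 9 | t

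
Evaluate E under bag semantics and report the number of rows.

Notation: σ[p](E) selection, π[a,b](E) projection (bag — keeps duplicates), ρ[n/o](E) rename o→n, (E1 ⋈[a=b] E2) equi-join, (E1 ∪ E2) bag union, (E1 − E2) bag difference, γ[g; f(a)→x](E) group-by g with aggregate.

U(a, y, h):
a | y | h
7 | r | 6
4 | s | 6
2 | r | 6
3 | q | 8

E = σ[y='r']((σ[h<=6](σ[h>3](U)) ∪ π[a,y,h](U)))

Stepwise |·|:
  U → 4
  σ[h>3](U) → 4
  σ[h<=6](σ[h>3](U)) → 3
  U → 4
  π[a,y,h](U) → 4
  (σ[h<=6](σ[h>3](U)) ∪ π[a,y,h](U)) → 7
  σ[y='r']((σ[h<=6](σ[h>3](U)) ∪ π[a,y,h](U))) → 4

|E| = 4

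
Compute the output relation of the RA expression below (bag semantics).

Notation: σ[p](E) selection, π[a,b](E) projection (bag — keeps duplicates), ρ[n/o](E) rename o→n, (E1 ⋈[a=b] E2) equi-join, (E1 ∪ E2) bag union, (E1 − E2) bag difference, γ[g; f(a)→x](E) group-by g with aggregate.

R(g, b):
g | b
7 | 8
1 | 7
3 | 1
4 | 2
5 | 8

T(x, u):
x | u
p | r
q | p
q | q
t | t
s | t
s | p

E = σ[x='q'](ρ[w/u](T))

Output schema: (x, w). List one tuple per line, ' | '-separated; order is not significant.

Row counts bottom-up:
  T → 6
  ρ[w/u](T) → 6
  σ[x='q'](ρ[w/u](T)) → 2

== RESULT ==
x | w
q | p
q | q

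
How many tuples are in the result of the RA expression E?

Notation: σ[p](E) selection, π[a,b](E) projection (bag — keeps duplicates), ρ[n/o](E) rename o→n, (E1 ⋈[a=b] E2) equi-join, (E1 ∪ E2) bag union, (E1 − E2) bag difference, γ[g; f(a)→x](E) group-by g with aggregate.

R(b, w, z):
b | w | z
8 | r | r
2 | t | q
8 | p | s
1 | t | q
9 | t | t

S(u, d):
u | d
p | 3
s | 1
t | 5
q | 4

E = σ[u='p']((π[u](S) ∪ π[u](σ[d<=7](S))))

Subexpression sizes:
  S → 4
  π[u](S) → 4
  S → 4
  σ[d<=7](S) → 4
  π[u](σ[d<=7](S)) → 4
  (π[u](S) ∪ π[u](σ[d<=7](S))) → 8
  σ[u='p']((π[u](S) ∪ π[u](σ[d<=7](S)))) → 2

|E| = 2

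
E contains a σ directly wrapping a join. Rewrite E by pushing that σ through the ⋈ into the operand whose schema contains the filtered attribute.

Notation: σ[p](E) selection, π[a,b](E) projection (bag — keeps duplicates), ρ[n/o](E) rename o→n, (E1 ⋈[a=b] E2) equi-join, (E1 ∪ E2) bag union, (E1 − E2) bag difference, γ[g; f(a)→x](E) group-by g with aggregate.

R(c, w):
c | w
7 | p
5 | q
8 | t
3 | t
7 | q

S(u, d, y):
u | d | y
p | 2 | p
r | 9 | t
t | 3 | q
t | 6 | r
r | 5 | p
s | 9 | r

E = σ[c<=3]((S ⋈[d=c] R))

σ filters on c, owned by the right side.
E' = (S ⋈[d=c] σ[c<=3](R))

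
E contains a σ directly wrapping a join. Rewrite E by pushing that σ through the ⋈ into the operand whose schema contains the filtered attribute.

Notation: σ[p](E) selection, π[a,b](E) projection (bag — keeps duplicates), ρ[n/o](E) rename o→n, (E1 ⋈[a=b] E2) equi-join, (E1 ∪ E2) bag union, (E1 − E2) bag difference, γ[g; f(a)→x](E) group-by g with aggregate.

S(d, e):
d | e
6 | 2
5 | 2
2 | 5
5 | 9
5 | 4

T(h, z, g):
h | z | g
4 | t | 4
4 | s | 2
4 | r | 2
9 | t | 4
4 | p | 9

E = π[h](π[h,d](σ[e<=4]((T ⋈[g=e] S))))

σ filters on e, owned by the right side.
E' = π[h](π[h,d]((T ⋈[g=e] σ[e<=4](S))))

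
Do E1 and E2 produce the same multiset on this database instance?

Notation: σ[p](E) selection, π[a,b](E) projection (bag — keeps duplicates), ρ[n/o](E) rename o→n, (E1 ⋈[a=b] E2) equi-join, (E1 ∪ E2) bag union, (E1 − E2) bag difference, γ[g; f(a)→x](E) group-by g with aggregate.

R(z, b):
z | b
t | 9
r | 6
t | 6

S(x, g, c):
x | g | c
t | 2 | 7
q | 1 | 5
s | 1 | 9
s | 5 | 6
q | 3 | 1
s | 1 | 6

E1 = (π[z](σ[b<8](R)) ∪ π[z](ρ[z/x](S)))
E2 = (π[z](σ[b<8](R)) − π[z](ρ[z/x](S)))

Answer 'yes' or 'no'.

E1 per-node cardinality:
  R → 3
  σ[b<8](R) → 2
  π[z](σ[b<8](R)) → 2
  S → 6
  ρ[z/x](S) → 6
  π[z](ρ[z/x](S)) → 6
  (π[z](σ[b<8](R)) ∪ π[z](ρ[z/x](S))) → 8
E2 per-node cardinality:
  R → 3
  σ[b<8](R) → 2
  π[z](σ[b<8](R)) → 2
  S → 6
  ρ[z/x](S) → 6
  π[z](ρ[z/x](S)) → 6
  (π[z](σ[b<8](R)) − π[z](ρ[z/x](S))) → 1

E1 result:
z
q
q
r
s
s
s
t
t
E2 result:
z
r
Witness: ('q',) appears 2× in E1 but 0× in E2.

no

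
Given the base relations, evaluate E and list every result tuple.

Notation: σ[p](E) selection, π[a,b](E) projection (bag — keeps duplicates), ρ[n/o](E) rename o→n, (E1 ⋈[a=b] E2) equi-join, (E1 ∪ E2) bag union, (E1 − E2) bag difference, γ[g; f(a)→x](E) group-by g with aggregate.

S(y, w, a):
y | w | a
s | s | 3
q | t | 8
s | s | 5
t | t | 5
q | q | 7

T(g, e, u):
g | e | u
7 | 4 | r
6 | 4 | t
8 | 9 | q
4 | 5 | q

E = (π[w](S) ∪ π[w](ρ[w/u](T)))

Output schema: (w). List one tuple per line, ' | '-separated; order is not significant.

Per-node cardinality:
  S → 5
  π[w](S) → 5
  T → 4
  ρ[w/u](T) → 4
  π[w](ρ[w/u](T)) → 4
  (π[w](S) ∪ π[w](ρ[w/u](T))) → 9

== RESULT ==
w
q
q
q
r
s
s
t
t
t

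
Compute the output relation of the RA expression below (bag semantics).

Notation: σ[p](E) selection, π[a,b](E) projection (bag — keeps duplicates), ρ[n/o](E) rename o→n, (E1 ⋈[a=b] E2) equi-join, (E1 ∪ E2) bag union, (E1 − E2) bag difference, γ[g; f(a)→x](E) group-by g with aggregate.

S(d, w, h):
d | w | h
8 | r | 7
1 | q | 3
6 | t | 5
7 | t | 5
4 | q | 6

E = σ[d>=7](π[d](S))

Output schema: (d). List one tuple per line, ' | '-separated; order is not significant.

Row counts bottom-up:
  S → 5
  π[d](S) → 5
  σ[d>=7](π[d](S)) → 2

== RESULT ==
d
7
8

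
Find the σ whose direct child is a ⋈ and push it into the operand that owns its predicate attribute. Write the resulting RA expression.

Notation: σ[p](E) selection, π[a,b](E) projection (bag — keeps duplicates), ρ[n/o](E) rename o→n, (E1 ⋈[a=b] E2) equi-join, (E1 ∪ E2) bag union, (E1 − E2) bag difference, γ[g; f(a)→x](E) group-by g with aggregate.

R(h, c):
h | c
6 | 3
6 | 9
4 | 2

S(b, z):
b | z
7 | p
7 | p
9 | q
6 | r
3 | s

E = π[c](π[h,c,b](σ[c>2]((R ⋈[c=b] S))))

σ filters on c, owned by the left side.
E' = π[c](π[h,c,b]((σ[c>2](R) ⋈[c=b] S)))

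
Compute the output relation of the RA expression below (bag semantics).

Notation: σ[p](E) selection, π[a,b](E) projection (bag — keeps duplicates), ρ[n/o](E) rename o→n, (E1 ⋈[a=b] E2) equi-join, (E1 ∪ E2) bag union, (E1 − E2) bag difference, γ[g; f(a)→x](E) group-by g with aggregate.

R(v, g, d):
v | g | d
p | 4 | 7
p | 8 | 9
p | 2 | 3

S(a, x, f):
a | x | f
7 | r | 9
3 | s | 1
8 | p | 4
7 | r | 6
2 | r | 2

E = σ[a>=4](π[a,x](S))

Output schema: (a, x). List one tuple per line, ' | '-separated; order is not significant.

Subexpression sizes:
  S → 5
  π[a,x](S) → 5
  σ[a>=4](π[a,x](S)) → 3

== RESULT ==
a | x
7 | r
7 | r
8 | p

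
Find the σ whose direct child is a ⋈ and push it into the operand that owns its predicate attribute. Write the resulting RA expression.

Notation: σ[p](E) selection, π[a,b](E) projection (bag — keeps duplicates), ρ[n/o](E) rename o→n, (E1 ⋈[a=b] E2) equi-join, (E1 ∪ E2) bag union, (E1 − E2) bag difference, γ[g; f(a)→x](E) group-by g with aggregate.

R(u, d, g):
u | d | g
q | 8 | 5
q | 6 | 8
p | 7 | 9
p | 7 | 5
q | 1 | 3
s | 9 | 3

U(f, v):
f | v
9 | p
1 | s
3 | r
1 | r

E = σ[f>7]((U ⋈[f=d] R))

σ filters on f, owned by the left side.
E' = (σ[f>7](U) ⋈[f=d] R)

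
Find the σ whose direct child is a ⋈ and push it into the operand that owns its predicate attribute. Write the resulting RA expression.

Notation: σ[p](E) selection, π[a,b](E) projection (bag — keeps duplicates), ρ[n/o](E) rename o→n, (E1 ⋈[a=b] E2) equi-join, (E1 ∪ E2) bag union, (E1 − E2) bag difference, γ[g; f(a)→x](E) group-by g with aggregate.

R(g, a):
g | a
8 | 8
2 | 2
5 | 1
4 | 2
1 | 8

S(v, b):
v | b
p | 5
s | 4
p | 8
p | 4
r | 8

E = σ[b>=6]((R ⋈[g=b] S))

σ filters on b, owned by the right side.
E' = (R ⋈[g=b] σ[b>=6](S))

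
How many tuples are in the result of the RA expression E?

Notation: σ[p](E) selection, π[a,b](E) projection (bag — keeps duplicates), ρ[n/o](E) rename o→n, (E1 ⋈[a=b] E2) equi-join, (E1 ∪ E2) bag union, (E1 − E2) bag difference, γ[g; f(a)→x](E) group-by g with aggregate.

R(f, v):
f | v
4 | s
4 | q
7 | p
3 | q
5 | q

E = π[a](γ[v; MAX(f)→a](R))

Per-node cardinality:
  R → 5
  γ[v; MAX(f)→a](R) → 3
  π[a](γ[v; MAX(f)→a](R)) → 3

|E| = 3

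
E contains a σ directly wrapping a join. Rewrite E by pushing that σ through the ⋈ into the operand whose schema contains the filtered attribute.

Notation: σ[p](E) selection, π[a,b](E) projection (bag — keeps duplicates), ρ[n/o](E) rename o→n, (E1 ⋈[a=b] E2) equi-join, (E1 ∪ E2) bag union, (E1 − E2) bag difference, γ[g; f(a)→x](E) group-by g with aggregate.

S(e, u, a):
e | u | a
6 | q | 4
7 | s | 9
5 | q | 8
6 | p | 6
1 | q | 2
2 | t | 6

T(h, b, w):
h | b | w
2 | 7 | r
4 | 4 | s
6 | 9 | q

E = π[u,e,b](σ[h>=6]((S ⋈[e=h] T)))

σ filters on h, owned by the right side.
E' = π[u,e,b]((S ⋈[e=h] σ[h>=6](T)))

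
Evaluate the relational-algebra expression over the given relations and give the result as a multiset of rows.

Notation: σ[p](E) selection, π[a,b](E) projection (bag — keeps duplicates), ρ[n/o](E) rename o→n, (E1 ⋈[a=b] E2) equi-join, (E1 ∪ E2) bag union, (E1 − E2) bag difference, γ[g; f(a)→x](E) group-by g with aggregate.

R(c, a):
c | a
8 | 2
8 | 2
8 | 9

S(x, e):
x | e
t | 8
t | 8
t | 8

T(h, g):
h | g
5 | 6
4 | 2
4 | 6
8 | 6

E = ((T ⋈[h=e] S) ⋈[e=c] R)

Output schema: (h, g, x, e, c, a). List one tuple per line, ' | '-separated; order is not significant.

Row counts bottom-up:
  T → 4
  S → 3
  (T ⋈[h=e] S) → 3
  R → 3
  ((T ⋈[h=e] S) ⋈[e=c] R) → 9

== RESULT ==
h | g | x | e | c | a
8 | 6 | t | 8 | 8 | 2
8 | 6 | t | 8 | 8 | 2
8 | 6 | t | 8 | 8 | 2
8 | 6 | t | 8 | 8 | 2
8 | 6 | t | 8 | 8 | 2
8 | 6 | t | 8 | 8 | 2
8 | 6 | t | 8 | 8 | 9
8 | 6 | t | 8 | 8 | 9
8 | 6 | t | 8 | 8 | 9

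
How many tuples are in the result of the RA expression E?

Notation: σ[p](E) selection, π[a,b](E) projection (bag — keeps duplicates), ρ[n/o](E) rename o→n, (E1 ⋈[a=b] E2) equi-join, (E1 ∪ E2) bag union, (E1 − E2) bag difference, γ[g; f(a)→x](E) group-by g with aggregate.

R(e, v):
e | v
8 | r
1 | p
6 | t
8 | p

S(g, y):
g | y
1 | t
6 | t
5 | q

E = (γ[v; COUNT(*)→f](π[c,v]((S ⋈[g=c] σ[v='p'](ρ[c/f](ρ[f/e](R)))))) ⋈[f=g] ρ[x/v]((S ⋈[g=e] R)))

Row counts bottom-up:
  S → 3
  R → 4
  ρ[f/e](R) → 4
  ρ[c/f](ρ[f/e](R)) → 4
  σ[v='p'](ρ[c/f](ρ[f/e](R))) → 2
  (S ⋈[g=c] σ[v='p'](ρ[c/f](ρ[f/e](R)))) → 1
  π[c,v]((S ⋈[g=c] σ[v='p'](ρ[c/f](ρ[f/e](R))))) → 1
  γ[v; COUNT(*)→f](π[c,v]((S ⋈[g=c] σ[v='p'](ρ[c/f](ρ[f/e](R)))))) → 1
  S → 3
  R → 4
  (S ⋈[g=e] R) → 2
  ρ[x/v]((S ⋈[g=e] R)) → 2
  (γ[v; COUNT(*)→f](π[c,v]((S ⋈[g=c] σ[v='p'](ρ[c/f](ρ[f/e](R)))))) ⋈[f=g] ρ[x/v]((S ⋈[g=e] R))) → 1

|E| = 1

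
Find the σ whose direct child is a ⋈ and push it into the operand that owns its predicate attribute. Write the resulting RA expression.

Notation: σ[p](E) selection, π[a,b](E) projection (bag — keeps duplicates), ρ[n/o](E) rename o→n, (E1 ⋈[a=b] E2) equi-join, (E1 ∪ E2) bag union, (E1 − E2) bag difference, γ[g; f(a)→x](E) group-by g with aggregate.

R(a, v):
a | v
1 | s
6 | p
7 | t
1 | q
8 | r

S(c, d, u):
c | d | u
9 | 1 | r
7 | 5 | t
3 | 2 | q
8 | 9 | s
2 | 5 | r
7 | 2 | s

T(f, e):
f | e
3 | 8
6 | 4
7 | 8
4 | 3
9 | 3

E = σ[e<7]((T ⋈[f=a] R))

σ filters on e, owned by the left side.
E' = (σ[e<7](T) ⋈[f=a] R)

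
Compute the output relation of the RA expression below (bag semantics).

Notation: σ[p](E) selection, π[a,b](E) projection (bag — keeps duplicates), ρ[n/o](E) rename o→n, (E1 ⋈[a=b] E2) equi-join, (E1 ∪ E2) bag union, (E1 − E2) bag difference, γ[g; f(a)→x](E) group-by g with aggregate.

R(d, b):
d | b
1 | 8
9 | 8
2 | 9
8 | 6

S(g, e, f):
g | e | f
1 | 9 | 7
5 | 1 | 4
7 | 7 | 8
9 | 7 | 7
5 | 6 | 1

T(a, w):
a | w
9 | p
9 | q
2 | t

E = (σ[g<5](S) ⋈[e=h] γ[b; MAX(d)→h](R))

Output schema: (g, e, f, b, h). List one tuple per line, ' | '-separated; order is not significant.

Stepwise |·|:
  S → 5
  σ[g<5](S) → 1
  R → 4
  γ[b; MAX(d)→h](R) → 3
  (σ[g<5](S) ⋈[e=h] γ[b; MAX(d)→h](R)) → 1

== RESULT ==
g | e | f | b | h
1 | 9 | 7 | 8 | 9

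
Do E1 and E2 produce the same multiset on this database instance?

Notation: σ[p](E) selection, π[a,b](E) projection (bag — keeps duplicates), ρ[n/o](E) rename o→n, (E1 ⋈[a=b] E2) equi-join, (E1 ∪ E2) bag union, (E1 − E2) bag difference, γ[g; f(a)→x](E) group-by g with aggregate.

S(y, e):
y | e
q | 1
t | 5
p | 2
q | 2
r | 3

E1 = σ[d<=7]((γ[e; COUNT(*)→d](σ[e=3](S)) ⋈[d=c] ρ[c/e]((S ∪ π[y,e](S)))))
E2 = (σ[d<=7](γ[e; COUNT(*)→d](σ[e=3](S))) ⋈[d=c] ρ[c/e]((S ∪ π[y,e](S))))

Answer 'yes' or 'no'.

E1 subexpression sizes:
  S → 5
  σ[e=3](S) → 1
  γ[e; COUNT(*)→d](σ[e=3](S)) → 1
  S → 5
  S → 5
  π[y,e](S) → 5
  (S ∪ π[y,e](S)) → 10
  ρ[c/e]((S ∪ π[y,e](S))) → 10
  (γ[e; COUNT(*)→d](σ[e=3](S)) ⋈[d=c] ρ[c/e]((S ∪ π[y,e](S)))) → 2
  σ[d<=7]((γ[e; COUNT(*)→d](σ[e=3](S)) ⋈[d=c] ρ[c/e]((S ∪ π[y,e](S))))) → 2
E2 subexpression sizes:
  S → 5
  σ[e=3](S) → 1
  γ[e; COUNT(*)→d](σ[e=3](S)) → 1
  σ[d<=7](γ[e; COUNT(*)→d](σ[e=3](S))) → 1
  S → 5
  S → 5
  π[y,e](S) → 5
  (S ∪ π[y,e](S)) → 10
  ρ[c/e]((S ∪ π[y,e](S))) → 10
  (σ[d<=7](γ[e; COUNT(*)→d](σ[e=3](S))) ⋈[d=c] ρ[c/e]((S ∪ π[y,e](S)))) → 2

E1 and E2 produce the same multiset:
e | d | y | c
3 | 1 | q | 1
3 | 1 | q | 1

yes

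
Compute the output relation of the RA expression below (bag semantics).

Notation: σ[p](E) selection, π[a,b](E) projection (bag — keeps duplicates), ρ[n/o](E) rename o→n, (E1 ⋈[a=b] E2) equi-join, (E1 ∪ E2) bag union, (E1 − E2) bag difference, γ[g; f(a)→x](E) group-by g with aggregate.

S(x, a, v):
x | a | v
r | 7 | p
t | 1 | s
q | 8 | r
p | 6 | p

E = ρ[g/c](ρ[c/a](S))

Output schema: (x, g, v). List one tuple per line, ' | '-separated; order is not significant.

Per-node cardinality:
  S → 4
  ρ[c/a](S) → 4
  ρ[g/c](ρ[c/a](S)) → 4

== RESULT ==
x | g | v
p | 6 | p
q | 8 | r
r | 7 | p
t | 1 | s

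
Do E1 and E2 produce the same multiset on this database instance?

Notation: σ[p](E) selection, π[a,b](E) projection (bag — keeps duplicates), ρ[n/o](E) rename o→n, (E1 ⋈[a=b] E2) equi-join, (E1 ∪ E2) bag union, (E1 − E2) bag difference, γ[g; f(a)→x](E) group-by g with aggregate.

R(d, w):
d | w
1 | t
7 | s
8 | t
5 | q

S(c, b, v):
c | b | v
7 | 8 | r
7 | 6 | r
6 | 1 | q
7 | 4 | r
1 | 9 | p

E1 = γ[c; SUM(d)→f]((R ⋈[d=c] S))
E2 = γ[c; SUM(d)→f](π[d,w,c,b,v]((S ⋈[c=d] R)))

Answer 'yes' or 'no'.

E1 stepwise |·|:
  R → 4
  S → 5
  (R ⋈[d=c] S) → 4
  γ[c; SUM(d)→f]((R ⋈[d=c] S)) → 2
E2 stepwise |·|:
  S → 5
  R → 4
  (S ⋈[c=d] R) → 4
  π[d,w,c,b,v]((S ⋈[c=d] R)) → 4
  γ[c; SUM(d)→f](π[d,w,c,b,v]((S ⋈[c=d] R))) → 2

E1 and E2 produce the same multiset:
c | f
1 | 1
7 | 21

yes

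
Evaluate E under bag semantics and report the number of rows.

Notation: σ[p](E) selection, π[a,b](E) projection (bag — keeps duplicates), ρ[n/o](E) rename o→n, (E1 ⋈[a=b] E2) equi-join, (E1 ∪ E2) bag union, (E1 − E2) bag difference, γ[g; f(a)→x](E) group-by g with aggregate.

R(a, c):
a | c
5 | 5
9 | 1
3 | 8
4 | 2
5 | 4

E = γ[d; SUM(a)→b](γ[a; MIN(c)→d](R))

Stepwise |·|:
  R → 5
  γ[a; MIN(c)→d](R) → 4
  γ[d; SUM(a)→b](γ[a; MIN(c)→d](R)) → 4

|E| = 4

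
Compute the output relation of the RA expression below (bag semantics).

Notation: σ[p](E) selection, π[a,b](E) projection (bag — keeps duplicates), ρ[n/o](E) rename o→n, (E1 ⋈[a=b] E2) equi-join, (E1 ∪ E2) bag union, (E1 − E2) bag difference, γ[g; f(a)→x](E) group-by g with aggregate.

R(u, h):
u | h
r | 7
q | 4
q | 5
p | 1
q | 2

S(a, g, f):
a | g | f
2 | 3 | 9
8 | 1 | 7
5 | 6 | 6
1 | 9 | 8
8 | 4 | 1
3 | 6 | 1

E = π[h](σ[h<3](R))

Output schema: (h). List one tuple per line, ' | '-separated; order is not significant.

Stepwise |·|:
  R → 5
  σ[h<3](R) → 2
  π[h](σ[h<3](R)) → 2

== RESULT ==
h
1
2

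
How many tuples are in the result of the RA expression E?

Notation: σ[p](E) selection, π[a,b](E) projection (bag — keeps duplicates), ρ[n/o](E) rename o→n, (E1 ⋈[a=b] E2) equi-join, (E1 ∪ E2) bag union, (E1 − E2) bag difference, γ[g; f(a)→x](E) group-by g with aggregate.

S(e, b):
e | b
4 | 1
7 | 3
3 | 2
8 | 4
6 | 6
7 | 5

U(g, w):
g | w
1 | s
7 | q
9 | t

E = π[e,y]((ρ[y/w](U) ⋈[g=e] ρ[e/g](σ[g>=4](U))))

Per-node cardinality:
  U → 3
  ρ[y/w](U) → 3
  U → 3
  σ[g>=4](U) → 2
  ρ[e/g](σ[g>=4](U)) → 2
  (ρ[y/w](U) ⋈[g=e] ρ[e/g](σ[g>=4](U))) → 2
  π[e,y]((ρ[y/w](U) ⋈[g=e] ρ[e/g](σ[g>=4](U)))) → 2

|E| = 2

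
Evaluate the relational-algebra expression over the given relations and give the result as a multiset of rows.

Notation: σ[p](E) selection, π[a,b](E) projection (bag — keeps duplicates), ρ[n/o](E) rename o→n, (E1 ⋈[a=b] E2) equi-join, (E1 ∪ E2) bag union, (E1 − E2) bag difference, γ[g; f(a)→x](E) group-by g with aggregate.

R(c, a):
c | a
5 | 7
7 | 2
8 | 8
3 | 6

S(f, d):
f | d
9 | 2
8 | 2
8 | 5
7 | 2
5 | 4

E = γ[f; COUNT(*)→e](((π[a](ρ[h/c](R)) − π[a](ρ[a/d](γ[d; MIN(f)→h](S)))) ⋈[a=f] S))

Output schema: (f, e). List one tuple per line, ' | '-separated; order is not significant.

Subexpression sizes:
  R → 4
  ρ[h/c](R) → 4
  π[a](ρ[h/c](R)) → 4
  S → 5
  γ[d; MIN(f)→h](S) → 3
  ρ[a/d](γ[d; MIN(f)→h](S)) → 3
  π[a](ρ[a/d](γ[d; MIN(f)→h](S))) → 3
  (π[a](ρ[h/c](R)) − π[a](ρ[a/d](γ[d; MIN(f)→h](S)))) → 3
  S → 5
  ((π[a](ρ[h/c](R)) − π[a](ρ[a/d](γ[d; MIN(f)→h](S)))) ⋈[a=f] S) → 3
  γ[f; COUNT(*)→e](((π[a](ρ[h/c](R)) − π[a](ρ[a/d](γ[d; MIN(f)→h](S)))) ⋈[a=f] S)) → 2

== RESULT ==
f | e
7 | 1
8 | 2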